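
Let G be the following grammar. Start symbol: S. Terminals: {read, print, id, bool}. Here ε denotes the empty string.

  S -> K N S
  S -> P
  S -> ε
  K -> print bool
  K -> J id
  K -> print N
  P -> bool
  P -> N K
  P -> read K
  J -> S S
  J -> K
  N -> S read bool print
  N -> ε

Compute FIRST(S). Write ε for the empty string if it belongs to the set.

{ε, bool, id, print, read}

FIRST(S): from S->K N S we get {bool, id, print, read}; from S->P we get {bool, id, print, read}; from S->ε we get {ε}. So FIRST(S) = {ε, bool, id, print, read}.
FIRST(N): from N->S read bool print we get {bool, id, print, read}; from N->ε we get {ε}. So FIRST(N) = {ε, bool, id, print, read}.
FIRST(K): from K->print bool we get {print}; from K->J id we get {bool, id, print, read}; from K->print N we get {print}. So FIRST(K) = {bool, id, print, read}.
FIRST(P): from P->bool we get {bool}; from P->N K we get {bool, id, print, read}; from P->read K we get {read}. So FIRST(P) = {bool, id, print, read}.
FIRST(J): from J->S S we get {ε, bool, id, print, read}; from J->K we get {bool, id, print, read}. So FIRST(J) = {ε, bool, id, print, read}.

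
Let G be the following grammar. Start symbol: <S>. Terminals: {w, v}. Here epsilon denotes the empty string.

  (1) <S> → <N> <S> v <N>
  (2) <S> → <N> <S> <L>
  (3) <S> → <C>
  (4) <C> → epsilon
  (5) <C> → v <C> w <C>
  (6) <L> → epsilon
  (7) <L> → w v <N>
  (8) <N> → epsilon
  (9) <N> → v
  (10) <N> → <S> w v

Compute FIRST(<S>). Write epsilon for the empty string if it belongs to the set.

{epsilon, v, w}

FIRST(<C>) = {epsilon, v}
FIRST(<L>) = {epsilon, w}
FIRST(<S>) = {epsilon, v, w}  (via <N> <S> v <N>, <N> <S> <L>, <C>)
FIRST(<N>) = {epsilon, v, w}  (via <S> w v)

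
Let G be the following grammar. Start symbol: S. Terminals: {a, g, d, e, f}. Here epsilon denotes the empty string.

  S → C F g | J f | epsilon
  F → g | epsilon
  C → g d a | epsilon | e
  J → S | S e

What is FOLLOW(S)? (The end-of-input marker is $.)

{$, e, f}

FIRST(F) = {epsilon, g}
FIRST(C) = {epsilon, e, g}
FIRST(S) = {epsilon, e, f, g}  (via C F g, J f)
FIRST(J) = {epsilon, e, f, g}  (via S, S e)
FOLLOW(S) includes $ since S is the start symbol.
FOLLOW(F): in S→C F g, F is followed by g with FIRST {g}. Thus FOLLOW(F) = {g}.
FOLLOW(C): in S→C F g, C is followed by F g with FIRST {g}. Thus FOLLOW(C) = {g}.
FOLLOW(J): in S→J f, J is followed by f with FIRST {f}. Thus FOLLOW(J) = {f}.
FOLLOW(S): in J→S, the suffix after S is empty, so FOLLOW(S) ⊇ FOLLOW(J) = {f}; in J→S e, S is followed by e with FIRST {e}. Thus FOLLOW(S) = {$, e, f}.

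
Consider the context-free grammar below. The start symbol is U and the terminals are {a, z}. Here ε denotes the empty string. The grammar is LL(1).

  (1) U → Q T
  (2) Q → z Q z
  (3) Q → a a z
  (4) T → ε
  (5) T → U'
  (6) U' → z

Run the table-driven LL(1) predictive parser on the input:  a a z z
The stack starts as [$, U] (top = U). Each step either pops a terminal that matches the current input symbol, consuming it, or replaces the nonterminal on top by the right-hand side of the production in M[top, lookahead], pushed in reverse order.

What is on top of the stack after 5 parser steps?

step 1: stack=$ U  input=a a z z $  — expand U → Q T
step 2: stack=$ T Q  input=a a z z $  — expand Q → a a z
step 3: stack=$ T z a a  input=a a z z $  — match a
step 4: stack=$ T z a  input=a z z $  — match a
step 5: stack=$ T z  input=z z $  — match z
Stack after step 5: $ T (top = T).

T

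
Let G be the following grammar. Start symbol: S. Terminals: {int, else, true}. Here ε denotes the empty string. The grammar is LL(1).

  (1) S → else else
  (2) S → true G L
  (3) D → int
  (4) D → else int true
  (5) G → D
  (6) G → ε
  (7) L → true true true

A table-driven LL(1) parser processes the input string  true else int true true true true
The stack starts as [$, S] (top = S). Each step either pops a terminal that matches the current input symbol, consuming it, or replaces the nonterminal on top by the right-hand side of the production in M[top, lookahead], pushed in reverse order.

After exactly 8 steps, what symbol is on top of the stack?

     Stack              Input                                Action
  1  $ S                true else int true true true true $  expand S → true G L
  2  $ L G true         true else int true true true true $  match true
  3  $ L G              else int true true true true $       expand G → D
  4  $ L D              else int true true true true $       expand D → else int true
  5  $ L true int else  else int true true true true $       match else
  6  $ L true int       int true true true true $            match int
  7  $ L true           true true true true $                match true
  8  $ L                true true true $                     expand L → true true true
Stack after step 8: $ true true true (top = true).

true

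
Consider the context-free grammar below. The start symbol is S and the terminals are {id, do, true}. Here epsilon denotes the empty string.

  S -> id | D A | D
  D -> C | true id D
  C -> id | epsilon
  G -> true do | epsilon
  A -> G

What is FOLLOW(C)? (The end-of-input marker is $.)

FIRST(C) = {epsilon, id}
FIRST(G) = {epsilon, true}
FIRST(D) = {epsilon, id, true}  (via C)
FIRST(A) = {epsilon, true}  (via G)
FIRST(S) = {epsilon, id, true}  (via D A, D)
FOLLOW(S) includes $ since S is the start symbol.
FOLLOW(S): S appears on no right-hand side. Thus FOLLOW(S) = {$}.
FOLLOW(D): in S->D A, D is followed by A with FIRST {epsilon, true}; in S->D A, the suffix after D is nullable, so FOLLOW(D) ⊇ FOLLOW(S) = {$}; in S->D, the suffix after D is empty, so FOLLOW(D) ⊇ FOLLOW(S) = {$}; in D->true id D, the suffix after D is empty (adds nothing new). Thus FOLLOW(D) = {$, true}.
FOLLOW(C): in D->C, the suffix after C is empty, so FOLLOW(C) ⊇ FOLLOW(D) = {$, true}. Thus FOLLOW(C) = {$, true}.
FOLLOW(A): in S->D A, the suffix after A is empty, so FOLLOW(A) ⊇ FOLLOW(S) = {$}. Thus FOLLOW(A) = {$}.
FOLLOW(G): in A->G, the suffix after G is empty, so FOLLOW(G) ⊇ FOLLOW(A) = {$}. Thus FOLLOW(G) = {$}.

{$, true}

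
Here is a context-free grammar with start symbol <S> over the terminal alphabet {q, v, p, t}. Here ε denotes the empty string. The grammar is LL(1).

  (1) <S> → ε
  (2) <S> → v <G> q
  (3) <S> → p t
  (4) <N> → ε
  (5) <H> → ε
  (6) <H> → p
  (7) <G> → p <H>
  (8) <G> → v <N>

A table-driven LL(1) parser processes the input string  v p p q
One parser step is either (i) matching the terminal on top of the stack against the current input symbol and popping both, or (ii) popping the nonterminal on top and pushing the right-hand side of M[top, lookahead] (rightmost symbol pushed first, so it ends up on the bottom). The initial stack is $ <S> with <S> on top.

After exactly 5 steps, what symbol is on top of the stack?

p

step 1: stack=$ <S>  input=v p p q $  — expand <S> → v <G> q
step 2: stack=$ q <G> v  input=v p p q $  — match v
step 3: stack=$ q <G>  input=p p q $  — expand <G> → p <H>
step 4: stack=$ q <H> p  input=p p q $  — match p
step 5: stack=$ q <H>  input=p q $  — expand <H> → p
Stack after step 5: $ q p (top = p).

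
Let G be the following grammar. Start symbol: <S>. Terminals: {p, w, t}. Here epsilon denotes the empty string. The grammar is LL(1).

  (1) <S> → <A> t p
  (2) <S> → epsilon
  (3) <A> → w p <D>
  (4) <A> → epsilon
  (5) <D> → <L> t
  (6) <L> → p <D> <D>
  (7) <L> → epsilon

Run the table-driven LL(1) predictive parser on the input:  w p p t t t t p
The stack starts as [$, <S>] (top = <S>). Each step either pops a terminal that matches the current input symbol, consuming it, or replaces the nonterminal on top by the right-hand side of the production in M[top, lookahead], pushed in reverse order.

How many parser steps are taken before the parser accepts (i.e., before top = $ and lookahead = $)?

step 1: stack=$ <S>  input=w p p t t t t p $  — expand <S> → <A> t p
step 2: stack=$ p t <A>  input=w p p t t t t p $  — expand <A> → w p <D>
step 3: stack=$ p t <D> p w  input=w p p t t t t p $  — match w
step 4: stack=$ p t <D> p  input=p p t t t t p $  — match p
step 5: stack=$ p t <D>  input=p t t t t p $  — expand <D> → <L> t
step 6: stack=$ p t t <L>  input=p t t t t p $  — expand <L> → p <D> <D>
step 7: stack=$ p t t <D> <D> p  input=p t t t t p $  — match p
step 8: stack=$ p t t <D> <D>  input=t t t t p $  — expand <D> → <L> t
step 9: stack=$ p t t <D> t <L>  input=t t t t p $  — expand <L> → epsilon
step 10: stack=$ p t t <D> t  input=t t t t p $  — match t
step 11: stack=$ p t t <D>  input=t t t p $  — expand <D> → <L> t
step 12: stack=$ p t t t <L>  input=t t t p $  — expand <L> → epsilon
step 13: stack=$ p t t t  input=t t t p $  — match t
step 14: stack=$ p t t  input=t t p $  — match t
step 15: stack=$ p t  input=t p $  — match t
step 16: stack=$ p  input=p $  — match p
Accept reached after 16 steps.

16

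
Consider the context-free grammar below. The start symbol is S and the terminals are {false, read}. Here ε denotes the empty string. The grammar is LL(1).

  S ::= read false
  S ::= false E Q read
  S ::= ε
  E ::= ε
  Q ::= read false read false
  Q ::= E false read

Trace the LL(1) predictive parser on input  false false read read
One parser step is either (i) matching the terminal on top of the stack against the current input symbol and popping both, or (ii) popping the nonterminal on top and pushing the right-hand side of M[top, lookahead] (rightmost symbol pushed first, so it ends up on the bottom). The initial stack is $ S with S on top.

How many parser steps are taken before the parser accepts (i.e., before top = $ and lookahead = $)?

step 1: stack=$ S  input=false false read read $  — expand S ::= false E Q read
step 2: stack=$ read Q E false  input=false false read read $  — match false
step 3: stack=$ read Q E  input=false read read $  — expand E ::= ε
step 4: stack=$ read Q  input=false read read $  — expand Q ::= E false read
step 5: stack=$ read read false E  input=false read read $  — expand E ::= ε
step 6: stack=$ read read false  input=false read read $  — match false
step 7: stack=$ read read  input=read read $  — match read
step 8: stack=$ read  input=read $  — match read
Accept reached after 8 steps.

8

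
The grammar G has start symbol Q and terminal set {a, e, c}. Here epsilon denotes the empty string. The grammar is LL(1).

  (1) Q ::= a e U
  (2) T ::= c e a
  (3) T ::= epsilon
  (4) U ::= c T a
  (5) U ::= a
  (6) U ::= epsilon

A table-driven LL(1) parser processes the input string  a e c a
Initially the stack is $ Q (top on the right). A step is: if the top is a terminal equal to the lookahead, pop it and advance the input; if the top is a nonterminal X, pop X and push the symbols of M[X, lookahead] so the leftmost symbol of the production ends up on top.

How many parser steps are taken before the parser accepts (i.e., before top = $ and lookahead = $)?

     Stack    Input      Action
  1  $ Q      a e c a $  expand Q ::= a e U
  2  $ U e a  a e c a $  match a
  3  $ U e    e c a $    match e
  4  $ U      c a $      expand U ::= c T a
  5  $ a T c  c a $      match c
  6  $ a T    a $        expand T ::= epsilon
  7  $ a      a $        match a
Accept reached after 7 steps.

7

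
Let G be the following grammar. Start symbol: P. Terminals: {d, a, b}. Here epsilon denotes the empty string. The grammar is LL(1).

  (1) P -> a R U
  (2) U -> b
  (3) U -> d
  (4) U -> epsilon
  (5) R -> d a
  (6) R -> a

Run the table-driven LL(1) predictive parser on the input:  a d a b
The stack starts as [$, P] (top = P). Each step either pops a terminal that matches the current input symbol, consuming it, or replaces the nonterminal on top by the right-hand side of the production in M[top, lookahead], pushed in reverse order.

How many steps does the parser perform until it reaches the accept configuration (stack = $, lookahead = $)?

     Stack    Input      Action
  1  $ P      a d a b $  expand P -> a R U
  2  $ U R a  a d a b $  match a
  3  $ U R    d a b $    expand R -> d a
  4  $ U a d  d a b $    match d
  5  $ U a    a b $      match a
  6  $ U      b $        expand U -> b
  7  $ b      b $        match b
Accept reached after 7 steps.

7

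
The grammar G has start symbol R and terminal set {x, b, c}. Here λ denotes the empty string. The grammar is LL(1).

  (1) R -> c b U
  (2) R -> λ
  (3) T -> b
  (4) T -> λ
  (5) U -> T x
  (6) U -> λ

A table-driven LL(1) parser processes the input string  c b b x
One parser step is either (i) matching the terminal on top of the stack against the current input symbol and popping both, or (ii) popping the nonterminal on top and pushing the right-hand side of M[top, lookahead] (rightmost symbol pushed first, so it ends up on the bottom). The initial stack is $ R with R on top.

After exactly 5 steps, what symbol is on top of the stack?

b

step 1: stack=$ R  input=c b b x $  — expand R -> c b U
step 2: stack=$ U b c  input=c b b x $  — match c
step 3: stack=$ U b  input=b b x $  — match b
step 4: stack=$ U  input=b x $  — expand U -> T x
step 5: stack=$ x T  input=b x $  — expand T -> b
Stack after step 5: $ x b (top = b).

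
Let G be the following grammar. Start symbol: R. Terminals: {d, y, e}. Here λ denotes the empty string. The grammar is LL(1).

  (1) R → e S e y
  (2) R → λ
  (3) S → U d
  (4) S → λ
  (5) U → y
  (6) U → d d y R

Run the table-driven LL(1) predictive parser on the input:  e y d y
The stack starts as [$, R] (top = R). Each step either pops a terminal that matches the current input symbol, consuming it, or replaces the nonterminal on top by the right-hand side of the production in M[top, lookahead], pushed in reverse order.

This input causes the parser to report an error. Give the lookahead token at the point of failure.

y

step 1: stack=$ R  input=e y d y $  — expand R → e S e y
step 2: stack=$ y e S e  input=e y d y $  — match e
step 3: stack=$ y e S  input=y d y $  — expand S → U d
step 4: stack=$ y e d U  input=y d y $  — expand U → y
step 5: stack=$ y e d y  input=y d y $  — match y
step 6: stack=$ y e d  input=d y $  — match d
step 7: stack=$ y e  input=y $  — error: top is terminal e but lookahead is y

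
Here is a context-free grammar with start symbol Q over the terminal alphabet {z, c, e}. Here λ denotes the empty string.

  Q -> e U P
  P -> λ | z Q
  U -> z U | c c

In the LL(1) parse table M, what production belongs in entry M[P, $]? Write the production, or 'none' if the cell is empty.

P -> λ

FIRST(Q) = {e}
FIRST(P) = {λ, z}
FIRST(U) = {c, z}
FOLLOW(Q) includes $ since Q is the start symbol.
FOLLOW(Q): in P->z Q, the suffix after Q is empty, so FOLLOW(Q) ⊇ FOLLOW(P) = {$}. Thus FOLLOW(Q) = {$}.
FOLLOW(P): in Q->e U P, the suffix after P is empty, so FOLLOW(P) ⊇ FOLLOW(Q) = {$}. Thus FOLLOW(P) = {$}.
For P -> λ: FIRST(λ) = {λ}, so it goes in M[P, t] for t ∈ {}; since λ ∈ FIRST, also for every t ∈ FOLLOW(P) = {$}.
For P -> z Q: FIRST(z Q) = {z}, so it goes in M[P, t] for t ∈ {z}.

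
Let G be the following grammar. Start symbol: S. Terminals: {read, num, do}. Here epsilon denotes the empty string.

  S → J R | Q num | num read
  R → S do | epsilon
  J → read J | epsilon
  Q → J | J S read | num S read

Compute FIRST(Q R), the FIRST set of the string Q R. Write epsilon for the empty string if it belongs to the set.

{epsilon, do, num, read}

FIRST(J): from J→read J we get {read}; from J→epsilon we get {epsilon}. So FIRST(J) = {epsilon, read}.
FIRST(S): from S→J R we get {epsilon, do, num, read}; from S→Q num we get {do, num, read}; from S→num read we get {num}. So FIRST(S) = {epsilon, do, num, read}.
FIRST(R): from R→S do we get {do, num, read}; from R→epsilon we get {epsilon}. So FIRST(R) = {epsilon, do, num, read}.
FIRST(Q): from Q→J we get {epsilon, read}; from Q→J S read we get {do, num, read}; from Q→num S read we get {num}. So FIRST(Q) = {epsilon, do, num, read}.
FIRST(Q R): take FIRST of each symbol in turn, carrying on past any symbol whose FIRST contains epsilon; result {epsilon, do, num, read}.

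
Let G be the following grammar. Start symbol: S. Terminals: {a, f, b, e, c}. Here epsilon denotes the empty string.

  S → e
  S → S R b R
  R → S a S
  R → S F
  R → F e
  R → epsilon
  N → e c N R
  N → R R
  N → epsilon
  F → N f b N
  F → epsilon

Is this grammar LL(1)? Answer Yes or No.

FIRST(S) = {e}
FIRST(R) = {epsilon, e, f}
FIRST(N) = {epsilon, e, f}
FIRST(F) = {epsilon, e, f}
FOLLOW(S) = {$, a, b, e, f}
FOLLOW(R) = {$, a, b, e, f}
FOLLOW(N) = {$, a, b, e, f}
FOLLOW(F) = {$, a, b, e, f}
Cell M[F, e] receives both F → N f b N and F → epsilon — the grammar is not LL(1).

No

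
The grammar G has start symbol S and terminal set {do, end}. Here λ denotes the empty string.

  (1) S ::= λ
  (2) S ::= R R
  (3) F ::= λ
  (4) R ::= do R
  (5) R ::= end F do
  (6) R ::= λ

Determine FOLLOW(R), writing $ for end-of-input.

FIRST(F): from F::=λ we get {λ}. So FIRST(F) = {λ}.
FIRST(R): from R::=do R we get {do}; from R::=end F do we get {end}; from R::=λ we get {λ}. So FIRST(R) = {λ, do, end}.
FIRST(S): from S::=λ we get {λ}; from S::=R R we get {λ, do, end}. So FIRST(S) = {λ, do, end}.
FOLLOW(S) includes $ since S is the start symbol.
FOLLOW(S): S appears on no right-hand side. Thus FOLLOW(S) = {$}.
FOLLOW(F): in R::=end F do, F is followed by do with FIRST {do}. Thus FOLLOW(F) = {do}.
FOLLOW(R): in S::=R R (occurrence 1), R is followed by R with FIRST {λ, do, end}; in S::=R R (occurrence 1), the suffix after R is nullable, so FOLLOW(R) ⊇ FOLLOW(S) = {$}; in S::=R R (occurrence 2), the suffix after R is empty, so FOLLOW(R) ⊇ FOLLOW(S) = {$}; in R::=do R, the suffix after R is empty (adds nothing new). Thus FOLLOW(R) = {$, do, end}.

{$, do, end}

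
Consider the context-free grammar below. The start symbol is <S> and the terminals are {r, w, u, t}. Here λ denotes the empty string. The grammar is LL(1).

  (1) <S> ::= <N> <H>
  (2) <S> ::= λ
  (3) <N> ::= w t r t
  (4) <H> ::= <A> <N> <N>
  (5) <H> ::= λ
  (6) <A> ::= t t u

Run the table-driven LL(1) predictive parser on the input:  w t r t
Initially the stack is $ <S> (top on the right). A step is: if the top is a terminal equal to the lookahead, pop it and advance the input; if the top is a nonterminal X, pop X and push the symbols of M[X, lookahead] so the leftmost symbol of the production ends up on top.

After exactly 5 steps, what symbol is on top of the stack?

step 1: stack=$ <S>  input=w t r t $  — expand <S> ::= <N> <H>
step 2: stack=$ <H> <N>  input=w t r t $  — expand <N> ::= w t r t
step 3: stack=$ <H> t r t w  input=w t r t $  — match w
step 4: stack=$ <H> t r t  input=t r t $  — match t
step 5: stack=$ <H> t r  input=r t $  — match r
Stack after step 5: $ <H> t (top = t).

t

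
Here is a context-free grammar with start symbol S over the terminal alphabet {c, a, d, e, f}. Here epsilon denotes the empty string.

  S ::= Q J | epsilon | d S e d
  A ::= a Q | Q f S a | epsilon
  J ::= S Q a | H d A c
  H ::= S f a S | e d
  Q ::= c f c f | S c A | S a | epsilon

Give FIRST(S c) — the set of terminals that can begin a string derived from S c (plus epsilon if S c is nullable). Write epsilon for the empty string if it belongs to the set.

FIRST(S): from S::=Q J we get {a, c, d, e, f}; from S::=epsilon we get {epsilon}; from S::=d S e d we get {d}. So FIRST(S) = {epsilon, a, c, d, e, f}.
FIRST(H): from H::=S f a S we get {a, c, d, e, f}; from H::=e d we get {e}. So FIRST(H) = {a, c, d, e, f}.
FIRST(Q): from Q::=c f c f we get {c}; from Q::=S c A we get {a, c, d, e, f}; from Q::=S a we get {a, c, d, e, f}; from Q::=epsilon we get {epsilon}. So FIRST(Q) = {epsilon, a, c, d, e, f}.
FIRST(A): from A::=a Q we get {a}; from A::=Q f S a we get {a, c, d, e, f}; from A::=epsilon we get {epsilon}. So FIRST(A) = {epsilon, a, c, d, e, f}.
FIRST(J): from J::=S Q a we get {a, c, d, e, f}; from J::=H d A c we get {a, c, d, e, f}. So FIRST(J) = {a, c, d, e, f}.
FIRST(S c): take FIRST of each symbol in turn, carrying on past any symbol whose FIRST contains epsilon; result {a, c, d, e, f}.

{a, c, d, e, f}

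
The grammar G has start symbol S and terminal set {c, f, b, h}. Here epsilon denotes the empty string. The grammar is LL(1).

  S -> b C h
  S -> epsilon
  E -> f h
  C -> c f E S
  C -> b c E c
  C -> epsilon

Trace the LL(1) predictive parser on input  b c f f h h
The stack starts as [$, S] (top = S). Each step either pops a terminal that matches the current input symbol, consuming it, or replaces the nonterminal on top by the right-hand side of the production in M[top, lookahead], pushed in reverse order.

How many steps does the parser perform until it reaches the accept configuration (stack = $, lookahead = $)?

10

      Stack        Input          Action
   1  $ S          b c f f h h $  expand S -> b C h
   2  $ h C b      b c f f h h $  match b
   3  $ h C        c f f h h $    expand C -> c f E S
   4  $ h S E f c  c f f h h $    match c
   5  $ h S E f    f f h h $      match f
   6  $ h S E      f h h $        expand E -> f h
   7  $ h S h f    f h h $        match f
   8  $ h S h      h h $          match h
   9  $ h S        h $            expand S -> epsilon
  10  $ h          h $            match h
Accept reached after 10 steps.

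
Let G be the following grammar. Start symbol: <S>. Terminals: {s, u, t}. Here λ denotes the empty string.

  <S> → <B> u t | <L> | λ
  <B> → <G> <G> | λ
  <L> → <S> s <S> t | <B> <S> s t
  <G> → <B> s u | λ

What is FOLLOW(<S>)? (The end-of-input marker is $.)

FIRST(<S>): from <S>→<B> u t we get {s, u}; from <S>→<L> we get {s, u}; from <S>→λ we get {λ}. So FIRST(<S>) = {λ, s, u}.
FIRST(<B>): from <B>→<G> <G> we get {λ, s}; from <B>→λ we get {λ}. So FIRST(<B>) = {λ, s}.
FIRST(<L>): from <L>→<S> s <S> t we get {s, u}; from <L>→<B> <S> s t we get {s, u}. So FIRST(<L>) = {s, u}.
FIRST(<G>): from <G>→<B> s u we get {s}; from <G>→λ we get {λ}. So FIRST(<G>) = {λ, s}.
FOLLOW(<S>) includes $ since <S> is the start symbol.
FOLLOW(<S>): in <L>→<S> s <S> t (occurrence 1), <S> is followed by s <S> t with FIRST {s}; in <L>→<S> s <S> t (occurrence 2), <S> is followed by t with FIRST {t}; in <L>→<B> <S> s t, <S> is followed by s t with FIRST {s}. Thus FOLLOW(<S>) = {$, s, t}.
FOLLOW(<B>): in <S>→<B> u t, <B> is followed by u t with FIRST {u}; in <L>→<B> <S> s t, <B> is followed by <S> s t with FIRST {s, u}; in <G>→<B> s u, <B> is followed by s u with FIRST {s}. Thus FOLLOW(<B>) = {s, u}.
FOLLOW(<L>): in <S>→<L>, the suffix after <L> is empty, so FOLLOW(<L>) ⊇ FOLLOW(<S>) = {$, s, t}. Thus FOLLOW(<L>) = {$, s, t}.
FOLLOW(<G>): in <B>→<G> <G> (occurrence 1), <G> is followed by <G> with FIRST {λ, s}; in <B>→<G> <G> (occurrence 1), the suffix after <G> is nullable, so FOLLOW(<G>) ⊇ FOLLOW(<B>) = {s, u}; in <B>→<G> <G> (occurrence 2), the suffix after <G> is empty, so FOLLOW(<G>) ⊇ FOLLOW(<B>) = {s, u}. Thus FOLLOW(<G>) = {s, u}.

{$, s, t}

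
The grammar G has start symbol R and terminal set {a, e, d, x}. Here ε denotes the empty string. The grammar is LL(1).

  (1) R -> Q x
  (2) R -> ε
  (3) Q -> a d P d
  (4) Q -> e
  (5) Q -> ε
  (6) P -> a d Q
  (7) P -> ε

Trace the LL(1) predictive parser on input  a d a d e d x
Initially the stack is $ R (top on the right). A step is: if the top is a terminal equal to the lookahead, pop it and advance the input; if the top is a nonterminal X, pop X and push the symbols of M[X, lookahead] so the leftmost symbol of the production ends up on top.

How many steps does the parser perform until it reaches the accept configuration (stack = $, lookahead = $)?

11

step 1: stack=$ R  input=a d a d e d x $  — expand R -> Q x
step 2: stack=$ x Q  input=a d a d e d x $  — expand Q -> a d P d
step 3: stack=$ x d P d a  input=a d a d e d x $  — match a
step 4: stack=$ x d P d  input=d a d e d x $  — match d
step 5: stack=$ x d P  input=a d e d x $  — expand P -> a d Q
step 6: stack=$ x d Q d a  input=a d e d x $  — match a
step 7: stack=$ x d Q d  input=d e d x $  — match d
step 8: stack=$ x d Q  input=e d x $  — expand Q -> e
step 9: stack=$ x d e  input=e d x $  — match e
step 10: stack=$ x d  input=d x $  — match d
step 11: stack=$ x  input=x $  — match x
Accept reached after 11 steps.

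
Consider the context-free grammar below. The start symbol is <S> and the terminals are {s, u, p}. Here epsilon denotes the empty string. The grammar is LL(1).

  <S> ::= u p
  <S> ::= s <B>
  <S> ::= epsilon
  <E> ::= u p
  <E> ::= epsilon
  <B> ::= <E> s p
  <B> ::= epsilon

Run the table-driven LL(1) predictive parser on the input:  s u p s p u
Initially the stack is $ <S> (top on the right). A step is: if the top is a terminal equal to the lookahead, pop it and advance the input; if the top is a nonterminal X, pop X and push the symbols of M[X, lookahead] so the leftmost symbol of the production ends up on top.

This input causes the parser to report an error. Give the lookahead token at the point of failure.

u

step 1: stack=$ <S>  input=s u p s p u $  — expand <S> ::= s <B>
step 2: stack=$ <B> s  input=s u p s p u $  — match s
step 3: stack=$ <B>  input=u p s p u $  — expand <B> ::= <E> s p
step 4: stack=$ p s <E>  input=u p s p u $  — expand <E> ::= u p
step 5: stack=$ p s p u  input=u p s p u $  — match u
step 6: stack=$ p s p  input=p s p u $  — match p
step 7: stack=$ p s  input=s p u $  — match s
step 8: stack=$ p  input=p u $  — match p
step 9: stack=$  input=u $  — error: stack empty but input remains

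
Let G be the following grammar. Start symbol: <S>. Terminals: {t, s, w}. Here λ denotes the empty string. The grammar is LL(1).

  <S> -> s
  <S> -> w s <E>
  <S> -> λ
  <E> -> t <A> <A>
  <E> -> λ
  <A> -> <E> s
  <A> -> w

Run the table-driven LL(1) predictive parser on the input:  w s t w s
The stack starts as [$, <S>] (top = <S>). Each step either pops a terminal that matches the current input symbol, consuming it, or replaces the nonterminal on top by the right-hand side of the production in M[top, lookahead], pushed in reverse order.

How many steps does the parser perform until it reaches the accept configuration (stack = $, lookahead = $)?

10

      Stack        Input        Action
   1  $ <S>        w s t w s $  expand <S> -> w s <E>
   2  $ <E> s w    w s t w s $  match w
   3  $ <E> s      s t w s $    match s
   4  $ <E>        t w s $      expand <E> -> t <A> <A>
   5  $ <A> <A> t  t w s $      match t
   6  $ <A> <A>    w s $        expand <A> -> w
   7  $ <A> w      w s $        match w
   8  $ <A>        s $          expand <A> -> <E> s
   9  $ s <E>      s $          expand <E> -> λ
  10  $ s          s $          match s
Accept reached after 10 steps.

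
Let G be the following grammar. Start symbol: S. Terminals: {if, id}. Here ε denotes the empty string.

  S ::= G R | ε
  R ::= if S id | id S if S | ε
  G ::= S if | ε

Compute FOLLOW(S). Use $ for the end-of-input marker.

{$, id, if}

FIRST(R) = {ε, id, if}
FIRST(S) = {ε, id, if}  (via G R)
FIRST(G) = {ε, id, if}  (via S if)
FOLLOW(S) includes $ since S is the start symbol.
FOLLOW(S): in R::=if S id, S is followed by id with FIRST {id}; in R::=id S if S (occurrence 1), S is followed by if S with FIRST {if}; in R::=id S if S (occurrence 2), the suffix after S is empty, so FOLLOW(S) ⊇ FOLLOW(R) = {$, id, if}; in G::=S if, S is followed by if with FIRST {if}. Thus FOLLOW(S) = {$, id, if}.
FOLLOW(R): in S::=G R, the suffix after R is empty, so FOLLOW(R) ⊇ FOLLOW(S) = {$, id, if}. Thus FOLLOW(R) = {$, id, if}.
FOLLOW(G): in S::=G R, G is followed by R with FIRST {ε, id, if}; in S::=G R, the suffix after G is nullable, so FOLLOW(G) ⊇ FOLLOW(S) = {$, id, if}. Thus FOLLOW(G) = {$, id, if}.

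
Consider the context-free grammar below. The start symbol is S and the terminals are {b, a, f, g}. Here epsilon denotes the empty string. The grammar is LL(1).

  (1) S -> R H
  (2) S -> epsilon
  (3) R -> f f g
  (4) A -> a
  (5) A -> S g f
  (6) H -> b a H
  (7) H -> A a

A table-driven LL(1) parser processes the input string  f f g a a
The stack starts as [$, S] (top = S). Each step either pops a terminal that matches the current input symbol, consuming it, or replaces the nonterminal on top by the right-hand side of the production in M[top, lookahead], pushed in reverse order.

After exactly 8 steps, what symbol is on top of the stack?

     Stack      Input        Action
  1  $ S        f f g a a $  expand S -> R H
  2  $ H R      f f g a a $  expand R -> f f g
  3  $ H g f f  f f g a a $  match f
  4  $ H g f    f g a a $    match f
  5  $ H g      g a a $      match g
  6  $ H        a a $        expand H -> A a
  7  $ a A      a a $        expand A -> a
  8  $ a a      a a $        match a
Stack after step 8: $ a (top = a).

a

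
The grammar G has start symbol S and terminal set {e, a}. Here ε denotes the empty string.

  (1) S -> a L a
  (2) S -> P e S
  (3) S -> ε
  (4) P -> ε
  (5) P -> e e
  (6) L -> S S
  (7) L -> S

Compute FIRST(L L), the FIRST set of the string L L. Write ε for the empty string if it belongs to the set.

{ε, a, e}

FIRST(P) = {ε, e}
FIRST(S) = {ε, a, e}  (via P e S)
FIRST(L) = {ε, a, e}  (via S S, S)
FIRST(L L): take FIRST of each symbol in turn, carrying on past any symbol whose FIRST contains ε; result {ε, a, e}.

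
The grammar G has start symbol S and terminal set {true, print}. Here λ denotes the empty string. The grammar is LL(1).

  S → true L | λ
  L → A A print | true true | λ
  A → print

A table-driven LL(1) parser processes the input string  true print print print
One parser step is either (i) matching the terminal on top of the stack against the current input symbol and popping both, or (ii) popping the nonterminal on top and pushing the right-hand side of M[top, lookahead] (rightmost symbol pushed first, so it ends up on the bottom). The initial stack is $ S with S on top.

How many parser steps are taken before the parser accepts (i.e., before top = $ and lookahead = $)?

8

step 1: stack=$ S  input=true print print print $  — expand S → true L
step 2: stack=$ L true  input=true print print print $  — match true
step 3: stack=$ L  input=print print print $  — expand L → A A print
step 4: stack=$ print A A  input=print print print $  — expand A → print
step 5: stack=$ print A print  input=print print print $  — match print
step 6: stack=$ print A  input=print print $  — expand A → print
step 7: stack=$ print print  input=print print $  — match print
step 8: stack=$ print  input=print $  — match print
Accept reached after 8 steps.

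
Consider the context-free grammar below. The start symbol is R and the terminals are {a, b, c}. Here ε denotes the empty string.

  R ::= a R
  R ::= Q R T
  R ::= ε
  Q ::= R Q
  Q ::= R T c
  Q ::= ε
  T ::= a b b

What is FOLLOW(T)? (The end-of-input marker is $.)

{$, a, c}

FIRST(T) = {a}
FIRST(R) = {ε, a}  (via Q R T)
FIRST(Q) = {ε, a}  (via R Q, R T c)
FOLLOW(R) includes $ since R is the start symbol.
FOLLOW(Q): in R::=Q R T, Q is followed by R T with FIRST {a}; in Q::=R Q, the suffix after Q is empty (adds nothing new). Thus FOLLOW(Q) = {a}.
FOLLOW(R): in R::=a R, the suffix after R is empty (adds nothing new); in R::=Q R T, R is followed by T with FIRST {a}; in Q::=R Q, R is followed by Q with FIRST {ε, a}; in Q::=R Q, the suffix after R is nullable, so FOLLOW(R) ⊇ FOLLOW(Q) = {a}; in Q::=R T c, R is followed by T c with FIRST {a}. Thus FOLLOW(R) = {$, a}.
FOLLOW(T): in R::=Q R T, the suffix after T is empty, so FOLLOW(T) ⊇ FOLLOW(R) = {$, a}; in Q::=R T c, T is followed by c with FIRST {c}. Thus FOLLOW(T) = {$, a, c}.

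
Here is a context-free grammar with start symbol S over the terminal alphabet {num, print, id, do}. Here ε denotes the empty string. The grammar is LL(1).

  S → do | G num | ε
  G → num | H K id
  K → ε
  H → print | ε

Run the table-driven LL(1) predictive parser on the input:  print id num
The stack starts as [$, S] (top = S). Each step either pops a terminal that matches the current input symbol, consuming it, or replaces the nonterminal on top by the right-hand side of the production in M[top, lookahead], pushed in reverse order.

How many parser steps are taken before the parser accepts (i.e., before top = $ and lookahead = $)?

step 1: stack=$ S  input=print id num $  — expand S → G num
step 2: stack=$ num G  input=print id num $  — expand G → H K id
step 3: stack=$ num id K H  input=print id num $  — expand H → print
step 4: stack=$ num id K print  input=print id num $  — match print
step 5: stack=$ num id K  input=id num $  — expand K → ε
step 6: stack=$ num id  input=id num $  — match id
step 7: stack=$ num  input=num $  — match num
Accept reached after 7 steps.

7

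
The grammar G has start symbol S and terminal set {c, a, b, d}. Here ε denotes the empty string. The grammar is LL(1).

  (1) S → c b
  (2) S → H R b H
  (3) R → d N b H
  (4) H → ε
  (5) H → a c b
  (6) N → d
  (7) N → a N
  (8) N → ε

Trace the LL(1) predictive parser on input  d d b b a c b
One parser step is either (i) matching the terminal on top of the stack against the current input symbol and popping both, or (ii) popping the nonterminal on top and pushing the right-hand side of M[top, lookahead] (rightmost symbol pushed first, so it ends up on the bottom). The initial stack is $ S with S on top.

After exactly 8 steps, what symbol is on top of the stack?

step 1: stack=$ S  input=d d b b a c b $  — expand S → H R b H
step 2: stack=$ H b R H  input=d d b b a c b $  — expand H → ε
step 3: stack=$ H b R  input=d d b b a c b $  — expand R → d N b H
step 4: stack=$ H b H b N d  input=d d b b a c b $  — match d
step 5: stack=$ H b H b N  input=d b b a c b $  — expand N → d
step 6: stack=$ H b H b d  input=d b b a c b $  — match d
step 7: stack=$ H b H b  input=b b a c b $  — match b
step 8: stack=$ H b H  input=b a c b $  — expand H → ε
Stack after step 8: $ H b (top = b).

b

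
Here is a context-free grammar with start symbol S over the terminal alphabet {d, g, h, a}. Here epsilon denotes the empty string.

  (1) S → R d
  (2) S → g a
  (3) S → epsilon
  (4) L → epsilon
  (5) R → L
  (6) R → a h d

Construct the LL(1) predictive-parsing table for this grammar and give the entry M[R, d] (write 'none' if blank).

R → L

FIRST(L): from L→epsilon we get {epsilon}. So FIRST(L) = {epsilon}.
FIRST(R): from R→L we get {epsilon}; from R→a h d we get {a}. So FIRST(R) = {epsilon, a}.
FIRST(S): from S→R d we get {a, d}; from S→g a we get {g}; from S→epsilon we get {epsilon}. So FIRST(S) = {epsilon, a, d, g}.
FOLLOW(S) includes $ since S is the start symbol.
FOLLOW(R): in S→R d, R is followed by d with FIRST {d}. Thus FOLLOW(R) = {d}.
For R → L: FIRST(L) = {epsilon}, so it goes in M[R, t] for t ∈ {}; since epsilon ∈ FIRST, also for every t ∈ FOLLOW(R) = {d}.
For R → a h d: FIRST(a h d) = {a}, so it goes in M[R, t] for t ∈ {a}.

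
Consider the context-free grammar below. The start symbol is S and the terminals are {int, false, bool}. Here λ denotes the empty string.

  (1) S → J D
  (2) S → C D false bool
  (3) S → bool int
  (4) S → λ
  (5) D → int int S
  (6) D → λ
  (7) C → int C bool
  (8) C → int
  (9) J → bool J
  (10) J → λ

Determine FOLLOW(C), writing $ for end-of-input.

FIRST(D): from D→int int S we get {int}; from D→λ we get {λ}. So FIRST(D) = {λ, int}.
FIRST(C): from C→int C bool we get {int}; from C→int we get {int}. So FIRST(C) = {int}.
FIRST(J): from J→bool J we get {bool}; from J→λ we get {λ}. So FIRST(J) = {λ, bool}.
FIRST(S): from S→J D we get {λ, bool, int}; from S→C D false bool we get {int}; from S→bool int we get {bool}; from S→λ we get {λ}. So FIRST(S) = {λ, bool, int}.
FOLLOW(S) includes $ since S is the start symbol.
FOLLOW(C): in S→C D false bool, C is followed by D false bool with FIRST {false, int}; in C→int C bool, C is followed by bool with FIRST {bool}. Thus FOLLOW(C) = {bool, false, int}.
FOLLOW(S): in D→int int S, the suffix after S is empty, so FOLLOW(S) ⊇ FOLLOW(D) = {$, false}. Thus FOLLOW(S) = {$, false}.
FOLLOW(D): in S→J D, the suffix after D is empty, so FOLLOW(D) ⊇ FOLLOW(S) = {$, false}; in S→C D false bool, D is followed by false bool with FIRST {false}. Thus FOLLOW(D) = {$, false}.
FOLLOW(J): in S→J D, J is followed by D with FIRST {λ, int}; in S→J D, the suffix after J is nullable, so FOLLOW(J) ⊇ FOLLOW(S) = {$, false}; in J→bool J, the suffix after J is empty (adds nothing new). Thus FOLLOW(J) = {$, false, int}.

{bool, false, int}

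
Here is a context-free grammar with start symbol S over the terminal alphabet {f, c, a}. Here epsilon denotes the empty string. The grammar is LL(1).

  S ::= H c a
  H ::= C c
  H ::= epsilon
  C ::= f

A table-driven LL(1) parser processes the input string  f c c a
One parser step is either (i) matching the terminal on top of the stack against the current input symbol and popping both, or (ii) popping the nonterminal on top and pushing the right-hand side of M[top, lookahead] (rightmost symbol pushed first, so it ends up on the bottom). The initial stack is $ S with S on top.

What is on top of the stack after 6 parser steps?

a

step 1: stack=$ S  input=f c c a $  — expand S ::= H c a
step 2: stack=$ a c H  input=f c c a $  — expand H ::= C c
step 3: stack=$ a c c C  input=f c c a $  — expand C ::= f
step 4: stack=$ a c c f  input=f c c a $  — match f
step 5: stack=$ a c c  input=c c a $  — match c
step 6: stack=$ a c  input=c a $  — match c
Stack after step 6: $ a (top = a).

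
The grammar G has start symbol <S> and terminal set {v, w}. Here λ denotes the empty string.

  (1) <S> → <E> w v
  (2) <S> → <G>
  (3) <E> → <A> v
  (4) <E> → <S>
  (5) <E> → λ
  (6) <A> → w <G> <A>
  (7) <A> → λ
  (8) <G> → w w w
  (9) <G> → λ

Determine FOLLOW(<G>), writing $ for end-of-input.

FIRST(<A>) = {λ, w}
FIRST(<G>) = {λ, w}
FIRST(<S>) = {λ, v, w}  (via <E> w v, <G>)
FIRST(<E>) = {λ, v, w}  (via <A> v, <S>)
FOLLOW(<S>) includes $ since <S> is the start symbol.
FOLLOW(<E>): in <S>→<E> w v, <E> is followed by w v with FIRST {w}. Thus FOLLOW(<E>) = {w}.
FOLLOW(<S>): in <E>→<S>, the suffix after <S> is empty, so FOLLOW(<S>) ⊇ FOLLOW(<E>) = {w}. Thus FOLLOW(<S>) = {$, w}.
FOLLOW(<A>): in <E>→<A> v, <A> is followed by v with FIRST {v}; in <A>→w <G> <A>, the suffix after <A> is empty (adds nothing new). Thus FOLLOW(<A>) = {v}.
FOLLOW(<G>): in <S>→<G>, the suffix after <G> is empty, so FOLLOW(<G>) ⊇ FOLLOW(<S>) = {$, w}; in <A>→w <G> <A>, <G> is followed by <A> with FIRST {λ, w}; in <A>→w <G> <A>, the suffix after <G> is nullable, so FOLLOW(<G>) ⊇ FOLLOW(<A>) = {v}. Thus FOLLOW(<G>) = {$, v, w}.

{$, v, w}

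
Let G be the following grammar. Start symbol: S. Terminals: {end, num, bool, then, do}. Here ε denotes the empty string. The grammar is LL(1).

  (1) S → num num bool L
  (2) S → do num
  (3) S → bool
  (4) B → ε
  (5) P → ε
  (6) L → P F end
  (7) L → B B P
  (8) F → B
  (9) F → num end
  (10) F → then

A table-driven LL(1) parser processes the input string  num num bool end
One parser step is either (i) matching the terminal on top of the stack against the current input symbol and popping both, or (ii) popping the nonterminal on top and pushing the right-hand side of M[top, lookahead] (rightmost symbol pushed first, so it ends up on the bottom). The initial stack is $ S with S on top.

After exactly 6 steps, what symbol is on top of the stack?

F

     Stack             Input               Action
  1  $ S               num num bool end $  expand S → num num bool L
  2  $ L bool num num  num num bool end $  match num
  3  $ L bool num      num bool end $      match num
  4  $ L bool          bool end $          match bool
  5  $ L               end $               expand L → P F end
  6  $ end F P         end $               expand P → ε
Stack after step 6: $ end F (top = F).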